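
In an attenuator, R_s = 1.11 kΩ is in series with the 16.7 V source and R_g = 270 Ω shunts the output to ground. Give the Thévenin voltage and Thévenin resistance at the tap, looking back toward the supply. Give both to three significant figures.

V_th is the open-circuit tap voltage: 16.7 × 270/(1110 + 270) = 3.27 V.
With the supply zeroed, R_s and R_g appear in parallel from the tap: R_th = R_s‖R_g = (1110 × 270)/1380 = 217 Ω.

V_th = 3.27 V, R_th = 217 Ω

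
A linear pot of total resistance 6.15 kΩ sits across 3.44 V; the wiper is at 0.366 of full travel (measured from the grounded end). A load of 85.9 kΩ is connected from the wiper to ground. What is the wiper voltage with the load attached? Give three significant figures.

V ≈ 1.24 V

The wiper splits the pot into (1−α)R = 3.899 kΩ above and αR = 2.251 kΩ below.
Lower section ‖ load = 2.193 kΩ.
V_wiper = 3.44 × 2.193/(3.899 + 2.193) = 1.24 V.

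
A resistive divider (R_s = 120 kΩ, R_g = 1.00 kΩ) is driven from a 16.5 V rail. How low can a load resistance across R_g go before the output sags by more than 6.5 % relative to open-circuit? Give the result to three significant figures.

Output resistance R_th = R_s‖R_g = (120000 × 1000)/121000 = 991.7 Ω.
The fractional drop is R_th/(R_th + R_L); requiring this ≤ 0.0650 gives R_L ≥ R_th(1/0.0650 − 1) = 991.7 × 14.38 = 14.3 kΩ.

R_L(min) ≈ 14.3 kΩ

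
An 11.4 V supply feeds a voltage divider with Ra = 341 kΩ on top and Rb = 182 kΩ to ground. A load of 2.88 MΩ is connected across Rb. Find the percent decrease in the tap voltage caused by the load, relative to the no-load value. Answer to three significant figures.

The divider's output (Thévenin) resistance is Ra‖Rb = 118.7 kΩ.
Fractional drop under load = R_th/(R_th + R_L) = 118.7 / (118.7 + 2880) = 0.03957.
So the output falls by 3.96 %.

3.96 %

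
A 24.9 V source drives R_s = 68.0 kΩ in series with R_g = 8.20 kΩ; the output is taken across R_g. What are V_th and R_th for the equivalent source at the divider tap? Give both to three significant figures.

V_th = 2.68 V, R_th = 7.32 kΩ

V_th is the open-circuit tap voltage: 24.9 × 8.20/(68.0 + 8.20) = 2.68 V.
With the supply zeroed, R_s and R_g appear in parallel from the tap: R_th = R_s‖R_g = (68.0 × 8.20)/76.20 = 7.32 kΩ.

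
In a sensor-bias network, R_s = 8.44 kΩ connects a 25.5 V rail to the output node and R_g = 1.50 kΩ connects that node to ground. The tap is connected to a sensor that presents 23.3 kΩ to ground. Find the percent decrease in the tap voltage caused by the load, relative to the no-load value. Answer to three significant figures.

The divider's output (Thévenin) resistance is R_s‖R_g = 1.274 kΩ.
Fractional drop under load = R_th/(R_th + R_L) = 1.274 / (1.274 + 23.3) = 0.05183.
So the output falls by 5.18 %.

5.18 %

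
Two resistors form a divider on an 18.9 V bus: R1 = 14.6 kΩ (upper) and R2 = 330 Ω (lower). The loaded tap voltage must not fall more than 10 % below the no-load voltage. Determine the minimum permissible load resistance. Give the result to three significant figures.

R_L(min) ≈ 2.90 kΩ

Output resistance R_th = R1‖R2 = (14600 × 330)/14930 = 322.7 Ω.
The fractional drop is R_th/(R_th + R_L); requiring this ≤ 0.100 gives R_L ≥ R_th(1/0.100 − 1) = 322.7 × 9.000 = 2.90 kΩ.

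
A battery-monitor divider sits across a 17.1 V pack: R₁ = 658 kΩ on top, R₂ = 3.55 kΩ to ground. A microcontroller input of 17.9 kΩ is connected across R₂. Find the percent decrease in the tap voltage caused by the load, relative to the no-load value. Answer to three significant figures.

16.5 %

Unloaded V = 17.1 × 3.55/661.5 = 0.09176 V.
Loaded: R₂‖R_L = 2.962 kΩ, giving V = 17.1 × 2.962/661.0 = 0.07664 V.
Drop = (0.09176 − 0.07664) / 0.09176 = 16.5 %.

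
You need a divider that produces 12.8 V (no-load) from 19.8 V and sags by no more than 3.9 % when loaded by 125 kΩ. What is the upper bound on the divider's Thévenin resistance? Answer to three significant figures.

R_th ≤ 5.07 kΩ

Loading drop = R_th/(R_th + R_L) ≤ 0.0390, so R_th ≤ R_L · ε/(1−ε) = 125 kΩ × 0.0390/0.9610 = 5.07 kΩ.
(Any R1, R2 with R2/(R1+R2) = 0.646 and R1‖R2 ≤ 5.07 kΩ will meet the spec.)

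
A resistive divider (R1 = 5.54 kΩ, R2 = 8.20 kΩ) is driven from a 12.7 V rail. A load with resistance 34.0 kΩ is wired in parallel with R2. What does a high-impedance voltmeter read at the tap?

V_out ≈ 6.91 V

The load sits in parallel with R2: R2‖R_L = (8.20 × 34.0) / (8.20 + 34.0) = 6.607 kΩ.
V_out = 12.7 × 6.607 / (5.54 + 6.607) = 12.7 × 6.607/12.15 = 6.91 V.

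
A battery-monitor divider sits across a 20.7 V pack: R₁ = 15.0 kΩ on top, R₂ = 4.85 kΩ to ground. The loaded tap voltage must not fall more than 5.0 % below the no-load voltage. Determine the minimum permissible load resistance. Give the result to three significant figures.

R_L(min) ≈ 69.6 kΩ

Output resistance R_th = R₁‖R₂ = (15.0 × 4.85)/19.85 = 3.665 kΩ.
The fractional drop is R_th/(R_th + R_L); requiring this ≤ 0.0500 gives R_L ≥ R_th(1/0.0500 − 1) = 3.665 × 19.00 = 69.6 kΩ.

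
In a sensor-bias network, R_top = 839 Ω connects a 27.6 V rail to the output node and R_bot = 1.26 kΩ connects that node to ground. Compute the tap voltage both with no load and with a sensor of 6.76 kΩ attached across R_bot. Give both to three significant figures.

Open-circuit: V = 27.6 × 1260/(839 + 1260) = 16.6 V.
With the load, R_bot becomes R_bot‖R_L = 1062 Ω, so V = 27.6 × 1062/1901 = 15.4 V.

Unloaded: 16.6 V; loaded: 15.4 V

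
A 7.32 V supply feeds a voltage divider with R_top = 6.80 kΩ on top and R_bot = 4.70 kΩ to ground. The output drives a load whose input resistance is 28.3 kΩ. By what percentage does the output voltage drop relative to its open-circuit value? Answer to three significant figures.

Unloaded V = 7.32 × 4.70/11.50 = 2.9917 V.
Loaded: R_bot‖R_L = 4.031 kΩ, giving V = 7.32 × 4.031/10.83 = 2.7241 V.
Drop = (2.9917 − 2.7241) / 2.9917 = 8.94 %.

8.94 %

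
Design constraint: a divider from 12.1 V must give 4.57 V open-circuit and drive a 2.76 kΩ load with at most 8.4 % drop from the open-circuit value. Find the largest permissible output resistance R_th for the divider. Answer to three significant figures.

R_th ≤ 253 Ω

Loading drop = R_th/(R_th + R_L) ≤ 0.0840, so R_th ≤ R_L · ε/(1−ε) = 2.76 kΩ × 0.0840/0.9160 = 253 Ω.
(Any R1, R2 with R2/(R1+R2) = 0.378 and R1‖R2 ≤ 253 Ω will meet the spec.)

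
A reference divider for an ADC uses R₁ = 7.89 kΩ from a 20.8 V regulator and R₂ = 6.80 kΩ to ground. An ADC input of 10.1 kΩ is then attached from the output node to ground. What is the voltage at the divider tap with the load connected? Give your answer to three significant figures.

V_out ≈ 7.07 V

The load sits in parallel with R₂: R₂‖R_L = (6.80 × 10.1) / (6.80 + 10.1) = 4.064 kΩ.
V_out = 20.8 × 4.064 / (7.89 + 4.064) = 20.8 × 4.064/11.95 = 7.07 V.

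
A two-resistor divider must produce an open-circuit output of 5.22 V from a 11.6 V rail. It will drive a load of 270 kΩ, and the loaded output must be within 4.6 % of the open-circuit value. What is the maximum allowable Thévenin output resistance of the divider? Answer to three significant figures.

R_th ≤ 13.0 kΩ

Loading drop = R_th/(R_th + R_L) ≤ 0.0460, so R_th ≤ R_L · ε/(1−ε) = 270 kΩ × 0.0460/0.9540 = 13.0 kΩ.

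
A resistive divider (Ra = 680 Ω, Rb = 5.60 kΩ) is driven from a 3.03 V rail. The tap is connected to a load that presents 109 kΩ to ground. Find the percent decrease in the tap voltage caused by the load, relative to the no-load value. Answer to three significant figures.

0.553 %

The divider's output (Thévenin) resistance is Ra‖Rb = 606.4 Ω.
Fractional drop under load = R_th/(R_th + R_L) = 606.4 / (606.4 + 109000) = 0.005532.
So the output falls by 0.553 %.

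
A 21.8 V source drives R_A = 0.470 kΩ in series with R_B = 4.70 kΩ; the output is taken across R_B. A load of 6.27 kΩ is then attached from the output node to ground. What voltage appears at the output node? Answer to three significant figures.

V_out ≈ 18.6 V

The load sits in parallel with R_B: R_B‖R_L = (4700 × 6270) / (4700 + 6270) = 2686 Ω.
V_out = 21.8 × 2686 / (470 + 2686) = 21.8 × 2686/3156 = 18.6 V.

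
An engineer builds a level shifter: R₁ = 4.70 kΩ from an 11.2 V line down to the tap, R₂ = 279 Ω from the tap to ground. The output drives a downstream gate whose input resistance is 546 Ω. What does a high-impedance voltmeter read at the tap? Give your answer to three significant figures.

V_out ≈ 0.423 V

The load sits in parallel with R₂: R₂‖R_L = (279 × 546) / (279 + 546) = 184.6 Ω.
V_out = 11.2 × 184.6 / (4700 + 184.6) = 11.2 × 184.6/4885 = 0.423 V.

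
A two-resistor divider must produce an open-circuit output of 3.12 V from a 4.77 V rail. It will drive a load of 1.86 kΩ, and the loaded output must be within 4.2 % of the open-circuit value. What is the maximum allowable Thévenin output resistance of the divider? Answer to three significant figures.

R_th ≤ 81.5 Ω

Loading drop = R_th/(R_th + R_L) ≤ 0.0420, so R_th ≤ R_L · ε/(1−ε) = 1.86 kΩ × 0.0420/0.9580 = 81.5 Ω.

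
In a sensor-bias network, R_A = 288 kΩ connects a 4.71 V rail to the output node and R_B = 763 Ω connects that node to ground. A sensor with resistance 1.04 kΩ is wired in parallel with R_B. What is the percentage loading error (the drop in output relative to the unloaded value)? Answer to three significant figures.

The divider's output (Thévenin) resistance is R_A‖R_B = 761.0 Ω.
Fractional drop under load = R_th/(R_th + R_L) = 761.0 / (761.0 + 1040) = 0.4225.
So the output falls by 42.3 %.

42.3 %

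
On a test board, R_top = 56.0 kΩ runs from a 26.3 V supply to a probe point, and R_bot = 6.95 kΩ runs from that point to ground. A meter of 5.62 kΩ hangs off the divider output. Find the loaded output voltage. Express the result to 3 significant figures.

The load sits in parallel with R_bot: R_bot‖R_L = (6.95 × 5.62) / (6.95 + 5.62) = 3.107 kΩ.
V_out = 26.3 × 3.107 / (56.0 + 3.107) = 26.3 × 3.107/59.11 = 1.38 V.

V_out ≈ 1.38 V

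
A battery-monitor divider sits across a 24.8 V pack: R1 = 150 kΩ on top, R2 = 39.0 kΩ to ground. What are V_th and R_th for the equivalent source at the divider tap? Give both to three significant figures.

V_th = 5.12 V, R_th = 31.0 kΩ

V_th is the open-circuit tap voltage: 24.8 × 39.0/(150 + 39.0) = 5.12 V.
With the supply zeroed, R1 and R2 appear in parallel from the tap: R_th = R1‖R2 = (150 × 39.0)/189.0 = 31.0 kΩ.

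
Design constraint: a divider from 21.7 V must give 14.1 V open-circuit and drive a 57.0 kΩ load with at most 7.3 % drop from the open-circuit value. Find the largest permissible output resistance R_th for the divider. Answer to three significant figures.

Loading drop = R_th/(R_th + R_L) ≤ 0.0730, so R_th ≤ R_L · ε/(1−ε) = 57.0 kΩ × 0.0730/0.9270 = 4.49 kΩ.

R_th ≤ 4.49 kΩ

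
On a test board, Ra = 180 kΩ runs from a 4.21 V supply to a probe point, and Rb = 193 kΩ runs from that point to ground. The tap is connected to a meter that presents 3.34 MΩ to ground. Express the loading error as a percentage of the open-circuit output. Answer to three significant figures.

The divider's output (Thévenin) resistance is Ra‖Rb = 93.14 kΩ.
Fractional drop under load = R_th/(R_th + R_L) = 93.14 / (93.14 + 3340) = 0.02713.
So the output falls by 2.71 %.

2.71 %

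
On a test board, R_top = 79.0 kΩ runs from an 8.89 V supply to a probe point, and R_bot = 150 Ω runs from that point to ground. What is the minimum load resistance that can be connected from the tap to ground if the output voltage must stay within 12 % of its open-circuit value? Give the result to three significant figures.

R_L(min) ≈ 1.10 kΩ

Output resistance R_th = R_top‖R_bot = (79000 × 150)/79150 = 149.7 Ω.
The fractional drop is R_th/(R_th + R_L); requiring this ≤ 0.120 gives R_L ≥ R_th(1/0.120 − 1) = 149.7 × 7.333 = 1.10 kΩ.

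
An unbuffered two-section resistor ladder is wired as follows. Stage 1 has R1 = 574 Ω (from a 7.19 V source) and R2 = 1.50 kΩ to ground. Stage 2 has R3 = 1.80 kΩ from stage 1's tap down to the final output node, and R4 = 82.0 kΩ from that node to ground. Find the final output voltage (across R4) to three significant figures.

Stage 2 presents R3+R4 = 83800 Ω as a load on stage 1's tap.
Stage 1's lower leg becomes R2‖(R3+R4) = 1474 Ω, so V_mid = 7.19 × 1474/2048 = 5.174 V.
Stage 2 is itself unloaded: V_out = V_mid × R4/(R3+R4) = 5.174 × 82000/83800 = 5.06 V.

V_out ≈ 5.06 V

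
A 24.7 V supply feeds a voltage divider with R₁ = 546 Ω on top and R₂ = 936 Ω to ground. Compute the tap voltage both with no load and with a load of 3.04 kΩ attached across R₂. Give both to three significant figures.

Unloaded: 15.6 V; loaded: 14.0 V

Open-circuit: V = 24.7 × 936/(546 + 936) = 15.6 V.
With the load, R₂ becomes R₂‖R_L = 715.7 Ω, so V = 24.7 × 715.7/1262 = 14.0 V.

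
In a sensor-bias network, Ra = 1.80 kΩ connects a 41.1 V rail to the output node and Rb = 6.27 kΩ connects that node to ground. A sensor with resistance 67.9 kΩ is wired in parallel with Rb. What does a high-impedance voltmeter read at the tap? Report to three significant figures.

V_out ≈ 31.3 V

The load sits in parallel with Rb: Rb‖R_L = (6.27 × 67.9) / (6.27 + 67.9) = 5.740 kΩ.
V_out = 41.1 × 5.740 / (1.80 + 5.740) = 41.1 × 5.740/7.540 = 31.3 V.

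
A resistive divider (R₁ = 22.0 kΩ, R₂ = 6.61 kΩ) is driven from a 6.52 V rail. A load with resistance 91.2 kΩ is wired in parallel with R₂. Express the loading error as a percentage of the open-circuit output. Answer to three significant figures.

The divider's output (Thévenin) resistance is R₁‖R₂ = 5.083 kΩ.
Fractional drop under load = R_th/(R_th + R_L) = 5.083 / (5.083 + 91.2) = 0.05279.
So the output falls by 5.28 %.

5.28 %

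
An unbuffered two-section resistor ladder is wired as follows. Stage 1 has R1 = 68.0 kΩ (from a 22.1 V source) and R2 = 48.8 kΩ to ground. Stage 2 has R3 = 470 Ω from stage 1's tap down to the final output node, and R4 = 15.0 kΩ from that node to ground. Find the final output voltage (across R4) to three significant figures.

V_out ≈ 3.16 V

Stage 2 presents R3+R4 = 15470 Ω as a load on stage 1's tap.
Stage 1's lower leg becomes R2‖(R3+R4) = 11750 Ω, so V_mid = 22.1 × 11750/79750 = 3.255 V.
Stage 2 is itself unloaded: V_out = V_mid × R4/(R3+R4) = 3.255 × 15000/15470 = 3.16 V.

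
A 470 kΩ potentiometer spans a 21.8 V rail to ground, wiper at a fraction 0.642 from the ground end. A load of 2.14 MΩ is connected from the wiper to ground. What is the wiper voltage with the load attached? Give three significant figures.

V ≈ 13.3 V

The wiper splits the pot into (1−α)R = 168.3 kΩ above and αR = 301.7 kΩ below.
Lower section ‖ load = 264.5 kΩ.
V_wiper = 21.8 × 264.5/(168.3 + 264.5) = 13.3 V.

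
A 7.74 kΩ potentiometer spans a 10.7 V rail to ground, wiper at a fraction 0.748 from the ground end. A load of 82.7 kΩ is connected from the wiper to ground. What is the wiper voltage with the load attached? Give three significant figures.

V ≈ 7.86 V

The wiper splits the pot into (1−α)R = 1.950 kΩ above and αR = 5.790 kΩ below.
Lower section ‖ load = 5.411 kΩ.
V_wiper = 10.7 × 5.411/(1.950 + 5.411) = 7.86 V.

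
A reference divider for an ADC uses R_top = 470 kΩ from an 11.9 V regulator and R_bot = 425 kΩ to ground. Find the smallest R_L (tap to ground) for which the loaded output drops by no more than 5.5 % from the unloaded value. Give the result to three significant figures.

Output resistance R_th = R_top‖R_bot = (470 × 425)/895.0 = 223.2 kΩ.
The fractional drop is R_th/(R_th + R_L); requiring this ≤ 0.0550 gives R_L ≥ R_th(1/0.0550 − 1) = 223.2 × 17.18 = 3.83 MΩ.

R_L(min) ≈ 3.83 MΩ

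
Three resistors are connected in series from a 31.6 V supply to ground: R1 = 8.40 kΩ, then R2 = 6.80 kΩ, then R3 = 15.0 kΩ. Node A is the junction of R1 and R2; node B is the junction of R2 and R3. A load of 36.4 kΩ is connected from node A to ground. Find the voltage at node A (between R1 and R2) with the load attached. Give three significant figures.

V ≈ 19.6 V

Below node A the series string R2+R3 = 21.80 kΩ sits in parallel with the 36.4 kΩ load: 13.63 kΩ.
V_A = 31.6 × 13.63/(8.40 + 13.63) = 19.6 V.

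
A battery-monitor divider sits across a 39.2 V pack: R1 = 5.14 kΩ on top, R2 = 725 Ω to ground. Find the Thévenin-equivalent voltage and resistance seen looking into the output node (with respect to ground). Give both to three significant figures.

V_th is the open-circuit tap voltage: 39.2 × 725/(5140 + 725) = 4.85 V.
With the supply zeroed, R1 and R2 appear in parallel from the tap: R_th = R1‖R2 = (5140 × 725)/5865 = 635 Ω.

V_th = 4.85 V, R_th = 635 Ω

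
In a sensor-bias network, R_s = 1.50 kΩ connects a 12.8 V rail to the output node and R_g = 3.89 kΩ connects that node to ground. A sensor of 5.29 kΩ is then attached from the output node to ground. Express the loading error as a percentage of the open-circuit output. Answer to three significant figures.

Unloaded V = 12.8 × 3.89/5.390 = 9.238 V.
Loaded: R_g‖R_L = 2.242 kΩ, giving V = 12.8 × 2.242/3.742 = 7.669 V.
Drop = (9.238 − 7.669) / 9.238 = 17.0 %.

17.0 %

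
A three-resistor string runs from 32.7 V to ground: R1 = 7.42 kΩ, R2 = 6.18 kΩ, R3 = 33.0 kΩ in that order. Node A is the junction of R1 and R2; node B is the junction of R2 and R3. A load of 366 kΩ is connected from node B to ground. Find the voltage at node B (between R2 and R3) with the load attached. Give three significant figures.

V ≈ 22.6 V

At node B, R3 is in parallel with the load: R3‖R_L = 30.27 kΩ.
Below node A the resistance is R2 + (R3‖R_L) = 36.45 kΩ, so V_A = 32.7 × 36.45/43.87 = 27.17 V.
Then V_B = V_A × (R3‖R_L)/(R2 + R3‖R_L) = 27.17 × 30.27/36.45 = 22.6 V.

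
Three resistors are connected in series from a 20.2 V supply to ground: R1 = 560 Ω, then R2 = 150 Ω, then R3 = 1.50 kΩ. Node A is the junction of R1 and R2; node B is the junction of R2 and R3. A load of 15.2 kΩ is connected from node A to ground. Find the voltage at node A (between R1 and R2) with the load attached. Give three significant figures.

Below node A the series string R2+R3 = 1650 Ω sits in parallel with the 15200 Ω load: 1488 Ω.
V_A = 20.2 × 1488/(560 + 1488) = 14.7 V.

V ≈ 14.7 V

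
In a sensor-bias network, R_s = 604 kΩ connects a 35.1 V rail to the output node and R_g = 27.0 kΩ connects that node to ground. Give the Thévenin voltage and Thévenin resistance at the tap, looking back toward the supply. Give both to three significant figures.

V_th = 1.50 V, R_th = 25.8 kΩ

V_th is the open-circuit tap voltage: 35.1 × 27.0/(604 + 27.0) = 1.50 V.
With the supply zeroed, R_s and R_g appear in parallel from the tap: R_th = R_s‖R_g = (604 × 27.0)/631.0 = 25.8 kΩ.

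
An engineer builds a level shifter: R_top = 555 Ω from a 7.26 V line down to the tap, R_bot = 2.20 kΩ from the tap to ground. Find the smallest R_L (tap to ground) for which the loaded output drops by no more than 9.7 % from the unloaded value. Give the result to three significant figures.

R_L(min) ≈ 4.13 kΩ

Output resistance R_th = R_top‖R_bot = (555 × 2200)/2755 = 443.2 Ω.
The fractional drop is R_th/(R_th + R_L); requiring this ≤ 0.0970 gives R_L ≥ R_th(1/0.0970 − 1) = 443.2 × 9.309 = 4.13 kΩ.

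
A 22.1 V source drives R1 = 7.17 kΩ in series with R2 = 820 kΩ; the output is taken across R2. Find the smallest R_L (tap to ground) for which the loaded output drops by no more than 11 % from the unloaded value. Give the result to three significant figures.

Output resistance R_th = R1‖R2 = (7.17 × 820)/827.2 = 7.108 kΩ.
The fractional drop is R_th/(R_th + R_L); requiring this ≤ 0.110 gives R_L ≥ R_th(1/0.110 − 1) = 7.108 × 8.091 = 57.5 kΩ.

R_L(min) ≈ 57.5 kΩ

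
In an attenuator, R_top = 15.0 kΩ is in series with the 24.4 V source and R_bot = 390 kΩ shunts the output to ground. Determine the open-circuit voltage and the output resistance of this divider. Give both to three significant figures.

V_th = 23.5 V, R_th = 14.4 kΩ

V_th is the open-circuit tap voltage: 24.4 × 390/(15.0 + 390) = 23.5 V.
With the supply zeroed, R_top and R_bot appear in parallel from the tap: R_th = R_top‖R_bot = (15.0 × 390)/405.0 = 14.4 kΩ.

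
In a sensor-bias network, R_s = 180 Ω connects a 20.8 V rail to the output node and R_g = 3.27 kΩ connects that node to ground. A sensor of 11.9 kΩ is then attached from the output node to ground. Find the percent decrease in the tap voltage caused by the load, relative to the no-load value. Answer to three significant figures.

1.41 %

The divider's output (Thévenin) resistance is R_s‖R_g = 170.6 Ω.
Fractional drop under load = R_th/(R_th + R_L) = 170.6 / (170.6 + 11900) = 0.01413.
So the output falls by 1.41 %.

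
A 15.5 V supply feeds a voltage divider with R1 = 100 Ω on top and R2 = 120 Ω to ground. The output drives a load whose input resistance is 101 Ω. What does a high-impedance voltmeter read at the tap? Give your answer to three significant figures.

V_out ≈ 5.49 V

The load sits in parallel with R2: R2‖R_L = (120 × 101) / (120 + 101) = 54.84 Ω.
V_out = 15.5 × 54.84 / (100 + 54.84) = 15.5 × 54.84/154.8 = 5.49 V.
(Unloaded it would have been 8.45 V.)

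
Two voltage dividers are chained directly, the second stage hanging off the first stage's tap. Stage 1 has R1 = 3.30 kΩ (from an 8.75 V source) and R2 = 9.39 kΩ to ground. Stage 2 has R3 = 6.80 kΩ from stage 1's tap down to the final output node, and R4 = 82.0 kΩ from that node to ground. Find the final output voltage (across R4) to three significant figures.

V_out ≈ 5.82 V

Stage 2 presents R3+R4 = 88.80 kΩ as a load on stage 1's tap.
Stage 1's lower leg becomes R2‖(R3+R4) = 8.492 kΩ, so V_mid = 8.75 × 8.492/11.79 = 6.301 V.
Stage 2 is itself unloaded: V_out = V_mid × R4/(R3+R4) = 6.301 × 82.0/88.80 = 5.82 V.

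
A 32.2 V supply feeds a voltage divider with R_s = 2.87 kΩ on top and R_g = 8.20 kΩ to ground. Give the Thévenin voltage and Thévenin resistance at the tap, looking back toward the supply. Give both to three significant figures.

V_th is the open-circuit tap voltage: 32.2 × 8.20/(2.87 + 8.20) = 23.9 V.
With the supply zeroed, R_s and R_g appear in parallel from the tap: R_th = R_s‖R_g = (2.87 × 8.20)/11.07 = 2.13 kΩ.

V_th = 23.9 V, R_th = 2.13 kΩ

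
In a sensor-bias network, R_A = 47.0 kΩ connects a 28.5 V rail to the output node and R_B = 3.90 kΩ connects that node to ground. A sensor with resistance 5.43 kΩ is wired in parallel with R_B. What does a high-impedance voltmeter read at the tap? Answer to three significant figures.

The load sits in parallel with R_B: R_B‖R_L = (3.90 × 5.43) / (3.90 + 5.43) = 2.270 kΩ.
V_out = 28.5 × 2.270 / (47.0 + 2.270) = 28.5 × 2.270/49.27 = 1.31 V.
(Unloaded it would have been 2.18 V.)

V_out ≈ 1.31 V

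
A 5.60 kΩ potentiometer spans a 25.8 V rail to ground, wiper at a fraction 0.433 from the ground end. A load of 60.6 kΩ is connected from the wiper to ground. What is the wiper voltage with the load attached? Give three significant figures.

V ≈ 10.9 V

The wiper splits the pot into (1−α)R = 3.175 kΩ above and αR = 2.425 kΩ below.
Lower section ‖ load = 2.332 kΩ.
V_wiper = 25.8 × 2.332/(3.175 + 2.332) = 10.9 V.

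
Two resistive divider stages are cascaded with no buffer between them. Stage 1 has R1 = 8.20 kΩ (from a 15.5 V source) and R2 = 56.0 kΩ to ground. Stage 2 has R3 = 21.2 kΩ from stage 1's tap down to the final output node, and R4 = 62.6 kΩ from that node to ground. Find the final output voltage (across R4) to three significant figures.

V_out ≈ 9.31 V

Stage 2 presents R3+R4 = 83.80 kΩ as a load on stage 1's tap.
Stage 1's lower leg becomes R2‖(R3+R4) = 33.57 kΩ, so V_mid = 15.5 × 33.57/41.77 = 12.46 V.
Stage 2 is itself unloaded: V_out = V_mid × R4/(R3+R4) = 12.46 × 62.6/83.80 = 9.31 V.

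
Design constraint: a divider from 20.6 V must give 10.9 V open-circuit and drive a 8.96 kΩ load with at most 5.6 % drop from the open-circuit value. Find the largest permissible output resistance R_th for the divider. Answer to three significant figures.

R_th ≤ 532 Ω

Loading drop = R_th/(R_th + R_L) ≤ 0.0560, so R_th ≤ R_L · ε/(1−ε) = 8.96 kΩ × 0.0560/0.9440 = 532 Ω.
(Any R1, R2 with R2/(R1+R2) = 0.529 and R1‖R2 ≤ 532 Ω will meet the spec.)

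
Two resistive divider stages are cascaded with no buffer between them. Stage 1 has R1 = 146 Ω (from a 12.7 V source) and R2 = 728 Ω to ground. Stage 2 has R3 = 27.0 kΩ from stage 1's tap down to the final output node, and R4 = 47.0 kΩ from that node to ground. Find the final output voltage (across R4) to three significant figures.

Stage 2 presents R3+R4 = 74000 Ω as a load on stage 1's tap.
Stage 1's lower leg becomes R2‖(R3+R4) = 720.9 Ω, so V_mid = 12.7 × 720.9/866.9 = 10.56 V.
Stage 2 is itself unloaded: V_out = V_mid × R4/(R3+R4) = 10.56 × 47000/74000 = 6.71 V.

V_out ≈ 6.71 V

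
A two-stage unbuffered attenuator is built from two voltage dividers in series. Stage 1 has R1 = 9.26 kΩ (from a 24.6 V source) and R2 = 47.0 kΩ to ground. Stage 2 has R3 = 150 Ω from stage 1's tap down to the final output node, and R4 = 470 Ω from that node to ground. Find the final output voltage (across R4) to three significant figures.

V_out ≈ 1.16 V

Stage 2 presents R3+R4 = 620.0 Ω as a load on stage 1's tap.
Stage 1's lower leg becomes R2‖(R3+R4) = 611.9 Ω, so V_mid = 24.6 × 611.9/9872 = 1.525 V.
Stage 2 is itself unloaded: V_out = V_mid × R4/(R3+R4) = 1.525 × 470/620.0 = 1.16 V.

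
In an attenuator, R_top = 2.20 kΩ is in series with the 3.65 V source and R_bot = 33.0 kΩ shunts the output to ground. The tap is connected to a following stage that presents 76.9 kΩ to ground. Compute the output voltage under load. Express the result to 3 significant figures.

The load sits in parallel with R_bot: R_bot‖R_L = (33.0 × 76.9) / (33.0 + 76.9) = 23.09 kΩ.
V_out = 3.65 × 23.09 / (2.20 + 23.09) = 3.65 × 23.09/25.29 = 3.33 V.
(Unloaded it would have been 3.42 V.)

V_out ≈ 3.33 V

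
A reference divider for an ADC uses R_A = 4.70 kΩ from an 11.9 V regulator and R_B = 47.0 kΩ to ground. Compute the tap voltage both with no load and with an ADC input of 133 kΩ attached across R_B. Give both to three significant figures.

Unloaded: 10.8 V; loaded: 10.5 V

Open-circuit: V = 11.9 × 47.0/(4.70 + 47.0) = 10.8 V.
With the load, R_B becomes R_B‖R_L = 34.73 kΩ, so V = 11.9 × 34.73/39.43 = 10.5 V.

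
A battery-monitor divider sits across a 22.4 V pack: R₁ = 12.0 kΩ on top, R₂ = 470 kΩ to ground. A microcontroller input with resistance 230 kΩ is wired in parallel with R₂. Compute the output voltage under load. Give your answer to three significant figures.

V_out ≈ 20.8 V

The load sits in parallel with R₂: R₂‖R_L = (470 × 230) / (470 + 230) = 154.4 kΩ.
V_out = 22.4 × 154.4 / (12.0 + 154.4) = 22.4 × 154.4/166.4 = 20.8 V.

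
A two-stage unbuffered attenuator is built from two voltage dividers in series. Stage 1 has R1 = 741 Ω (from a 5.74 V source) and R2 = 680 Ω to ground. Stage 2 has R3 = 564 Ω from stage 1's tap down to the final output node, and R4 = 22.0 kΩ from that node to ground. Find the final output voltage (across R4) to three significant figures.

V_out ≈ 2.64 V

Stage 2 presents R3+R4 = 22560 Ω as a load on stage 1's tap.
Stage 1's lower leg becomes R2‖(R3+R4) = 660.1 Ω, so V_mid = 5.74 × 660.1/1401 = 2.704 V.
Stage 2 is itself unloaded: V_out = V_mid × R4/(R3+R4) = 2.704 × 22000/22560 = 2.64 V.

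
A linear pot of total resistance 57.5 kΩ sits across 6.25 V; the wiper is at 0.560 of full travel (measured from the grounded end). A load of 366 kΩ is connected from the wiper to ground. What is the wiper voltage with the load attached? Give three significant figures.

The wiper splits the pot into (1−α)R = 25.30 kΩ above and αR = 32.20 kΩ below.
Lower section ‖ load = 29.60 kΩ.
V_wiper = 6.25 × 29.60/(25.30 + 29.60) = 3.37 V.

V ≈ 3.37 V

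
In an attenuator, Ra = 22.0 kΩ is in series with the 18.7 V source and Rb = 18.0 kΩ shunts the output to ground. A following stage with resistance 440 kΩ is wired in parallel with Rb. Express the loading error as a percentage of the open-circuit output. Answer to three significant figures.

2.20 %

The divider's output (Thévenin) resistance is Ra‖Rb = 9.900 kΩ.
Fractional drop under load = R_th/(R_th + R_L) = 9.900 / (9.900 + 440) = 0.02200.
So the output falls by 2.20 %.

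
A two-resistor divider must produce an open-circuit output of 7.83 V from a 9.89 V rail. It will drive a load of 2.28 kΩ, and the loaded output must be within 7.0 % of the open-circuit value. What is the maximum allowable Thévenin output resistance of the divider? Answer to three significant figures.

R_th ≤ 172 Ω

Loading drop = R_th/(R_th + R_L) ≤ 0.0700, so R_th ≤ R_L · ε/(1−ε) = 2.28 kΩ × 0.0700/0.9300 = 172 Ω.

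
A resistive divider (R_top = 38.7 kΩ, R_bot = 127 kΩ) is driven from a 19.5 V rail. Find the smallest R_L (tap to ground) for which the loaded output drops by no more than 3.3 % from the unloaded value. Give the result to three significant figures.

R_L(min) ≈ 869 kΩ

Output resistance R_th = R_top‖R_bot = (38.7 × 127)/165.7 = 29.66 kΩ.
The fractional drop is R_th/(R_th + R_L); requiring this ≤ 0.0330 gives R_L ≥ R_th(1/0.0330 − 1) = 29.66 × 29.30 = 869 kΩ.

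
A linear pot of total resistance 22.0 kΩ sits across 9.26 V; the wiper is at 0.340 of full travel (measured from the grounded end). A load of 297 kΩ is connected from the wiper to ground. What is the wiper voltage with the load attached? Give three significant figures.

V ≈ 3.10 V

The wiper splits the pot into (1−α)R = 14.52 kΩ above and αR = 7.480 kΩ below.
Lower section ‖ load = 7.296 kΩ.
V_wiper = 9.26 × 7.296/(14.52 + 7.296) = 3.10 V.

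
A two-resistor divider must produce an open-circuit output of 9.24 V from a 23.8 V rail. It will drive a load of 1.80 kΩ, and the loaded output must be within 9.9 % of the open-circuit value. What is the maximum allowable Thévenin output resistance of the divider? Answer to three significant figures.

Loading drop = R_th/(R_th + R_L) ≤ 0.0990, so R_th ≤ R_L · ε/(1−ε) = 1.80 kΩ × 0.0990/0.9010 = 198 Ω.

R_th ≤ 198 Ω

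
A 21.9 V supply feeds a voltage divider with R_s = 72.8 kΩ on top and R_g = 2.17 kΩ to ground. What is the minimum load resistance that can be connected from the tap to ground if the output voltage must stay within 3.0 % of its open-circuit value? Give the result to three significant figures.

Output resistance R_th = R_s‖R_g = (72.8 × 2.17)/74.97 = 2.107 kΩ.
The fractional drop is R_th/(R_th + R_L); requiring this ≤ 0.0300 gives R_L ≥ R_th(1/0.0300 − 1) = 2.107 × 32.33 = 68.1 kΩ.

R_L(min) ≈ 68.1 kΩ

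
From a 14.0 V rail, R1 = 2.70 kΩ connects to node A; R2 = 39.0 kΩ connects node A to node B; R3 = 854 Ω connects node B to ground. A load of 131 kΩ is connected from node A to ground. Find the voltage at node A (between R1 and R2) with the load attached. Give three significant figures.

Below node A the series string R2+R3 = 39850 Ω sits in parallel with the 131000 Ω load: 30560 Ω.
V_A = 14.0 × 30560/(2700 + 30560) = 12.9 V.

V ≈ 12.9 V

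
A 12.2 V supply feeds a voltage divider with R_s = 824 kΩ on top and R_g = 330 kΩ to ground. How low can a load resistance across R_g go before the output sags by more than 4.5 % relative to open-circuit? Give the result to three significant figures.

R_L(min) ≈ 5.00 MΩ

Output resistance R_th = R_s‖R_g = (824 × 330)/1154 = 235.6 kΩ.
The fractional drop is R_th/(R_th + R_L); requiring this ≤ 0.0450 gives R_L ≥ R_th(1/0.0450 − 1) = 235.6 × 21.22 = 5.00 MΩ.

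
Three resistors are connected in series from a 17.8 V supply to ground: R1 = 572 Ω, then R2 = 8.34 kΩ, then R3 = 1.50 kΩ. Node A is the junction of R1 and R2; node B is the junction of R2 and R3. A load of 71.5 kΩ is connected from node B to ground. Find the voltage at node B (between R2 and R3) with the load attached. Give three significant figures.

At node B, R3 is in parallel with the load: R3‖R_L = 1469 Ω.
Below node A the resistance is R2 + (R3‖R_L) = 9809 Ω, so V_A = 17.8 × 9809/10380 = 16.82 V.
Then V_B = V_A × (R3‖R_L)/(R2 + R3‖R_L) = 16.82 × 1469/9809 = 2.52 V.

V ≈ 2.52 V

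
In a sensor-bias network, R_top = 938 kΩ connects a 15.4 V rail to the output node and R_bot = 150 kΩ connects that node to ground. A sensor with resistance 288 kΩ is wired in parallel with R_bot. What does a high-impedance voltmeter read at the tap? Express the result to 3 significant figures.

V_out ≈ 1.47 V

The load sits in parallel with R_bot: R_bot‖R_L = (150 × 288) / (150 + 288) = 98.63 kΩ.
V_out = 15.4 × 98.63 / (938 + 98.63) = 15.4 × 98.63/1037 = 1.47 V.
(Unloaded it would have been 2.12 V.)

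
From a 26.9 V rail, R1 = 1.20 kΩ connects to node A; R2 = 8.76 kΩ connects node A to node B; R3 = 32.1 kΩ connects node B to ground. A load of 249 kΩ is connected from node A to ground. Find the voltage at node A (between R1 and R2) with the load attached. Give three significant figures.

V ≈ 26.0 V

Below node A the series string R2+R3 = 40.86 kΩ sits in parallel with the 249 kΩ load: 35.10 kΩ.
V_A = 26.9 × 35.10/(1.20 + 35.10) = 26.0 V.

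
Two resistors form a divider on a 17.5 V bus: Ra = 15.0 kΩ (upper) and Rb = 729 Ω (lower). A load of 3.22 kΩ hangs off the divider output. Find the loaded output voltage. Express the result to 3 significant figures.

V_out ≈ 0.667 V

The load sits in parallel with Rb: Rb‖R_L = (729 × 3220) / (729 + 3220) = 594.4 Ω.
V_out = 17.5 × 594.4 / (15000 + 594.4) = 17.5 × 594.4/15590 = 0.667 V.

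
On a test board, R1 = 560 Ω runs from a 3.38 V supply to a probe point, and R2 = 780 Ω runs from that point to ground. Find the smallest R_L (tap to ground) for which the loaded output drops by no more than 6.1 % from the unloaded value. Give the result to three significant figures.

Output resistance R_th = R1‖R2 = (560 × 780)/1340 = 326.0 Ω.
The fractional drop is R_th/(R_th + R_L); requiring this ≤ 0.0610 gives R_L ≥ R_th(1/0.0610 − 1) = 326.0 × 15.39 = 5.02 kΩ.

R_L(min) ≈ 5.02 kΩ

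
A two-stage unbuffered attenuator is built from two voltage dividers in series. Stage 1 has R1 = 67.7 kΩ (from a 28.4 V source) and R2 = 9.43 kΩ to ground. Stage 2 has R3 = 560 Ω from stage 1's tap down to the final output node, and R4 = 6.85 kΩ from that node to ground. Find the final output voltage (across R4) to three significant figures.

V_out ≈ 1.52 V

Stage 2 presents R3+R4 = 7410 Ω as a load on stage 1's tap.
Stage 1's lower leg becomes R2‖(R3+R4) = 4149 Ω, so V_mid = 28.4 × 4149/71850 = 1.640 V.
Stage 2 is itself unloaded: V_out = V_mid × R4/(R3+R4) = 1.640 × 6850/7410 = 1.52 V.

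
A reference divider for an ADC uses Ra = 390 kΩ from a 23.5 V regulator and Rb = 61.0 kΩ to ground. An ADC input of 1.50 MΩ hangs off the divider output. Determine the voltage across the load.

The load sits in parallel with Rb: Rb‖R_L = (61.0 × 1500) / (61.0 + 1500) = 58.62 kΩ.
V_out = 23.5 × 58.62 / (390 + 58.62) = 23.5 × 58.62/448.6 = 3.07 V.

V_out ≈ 3.07 V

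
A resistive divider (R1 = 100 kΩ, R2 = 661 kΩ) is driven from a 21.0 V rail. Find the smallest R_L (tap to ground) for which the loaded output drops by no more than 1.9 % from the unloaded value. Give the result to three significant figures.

Output resistance R_th = R1‖R2 = (100 × 661)/761.0 = 86.86 kΩ.
The fractional drop is R_th/(R_th + R_L); requiring this ≤ 0.0190 gives R_L ≥ R_th(1/0.0190 − 1) = 86.86 × 51.63 = 4.48 MΩ.

R_L(min) ≈ 4.48 MΩ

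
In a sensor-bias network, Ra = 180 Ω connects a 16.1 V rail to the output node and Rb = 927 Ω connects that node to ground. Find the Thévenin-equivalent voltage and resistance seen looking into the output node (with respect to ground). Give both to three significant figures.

V_th is the open-circuit tap voltage: 16.1 × 927/(180 + 927) = 13.5 V.
With the supply zeroed, Ra and Rb appear in parallel from the tap: R_th = Ra‖Rb = (180 × 927)/1107 = 151 Ω.

V_th = 13.5 V, R_th = 151 Ω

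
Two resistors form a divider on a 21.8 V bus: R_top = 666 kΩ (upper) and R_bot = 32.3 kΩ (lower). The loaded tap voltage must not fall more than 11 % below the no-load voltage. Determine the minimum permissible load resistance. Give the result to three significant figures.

R_L(min) ≈ 249 kΩ

Output resistance R_th = R_top‖R_bot = (666 × 32.3)/698.3 = 30.81 kΩ.
The fractional drop is R_th/(R_th + R_L); requiring this ≤ 0.110 gives R_L ≥ R_th(1/0.110 − 1) = 30.81 × 8.091 = 249 kΩ.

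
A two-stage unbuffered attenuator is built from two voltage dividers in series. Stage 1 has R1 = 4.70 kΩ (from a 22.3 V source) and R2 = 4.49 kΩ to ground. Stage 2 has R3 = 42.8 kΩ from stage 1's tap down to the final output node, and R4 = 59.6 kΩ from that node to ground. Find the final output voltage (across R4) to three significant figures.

Stage 2 presents R3+R4 = 102.4 kΩ as a load on stage 1's tap.
Stage 1's lower leg becomes R2‖(R3+R4) = 4.301 kΩ, so V_mid = 22.3 × 4.301/9.001 = 10.66 V.
Stage 2 is itself unloaded: V_out = V_mid × R4/(R3+R4) = 10.66 × 59.6/102.4 = 6.20 V.

V_out ≈ 6.20 V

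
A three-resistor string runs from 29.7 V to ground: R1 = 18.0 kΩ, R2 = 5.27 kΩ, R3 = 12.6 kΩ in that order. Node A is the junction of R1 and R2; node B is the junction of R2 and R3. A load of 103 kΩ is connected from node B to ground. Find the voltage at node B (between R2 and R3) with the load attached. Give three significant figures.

At node B, R3 is in parallel with the load: R3‖R_L = 11.23 kΩ.
Below node A the resistance is R2 + (R3‖R_L) = 16.50 kΩ, so V_A = 29.7 × 16.50/34.50 = 14.20 V.
Then V_B = V_A × (R3‖R_L)/(R2 + R3‖R_L) = 14.20 × 11.23/16.50 = 9.67 V.

V ≈ 9.67 V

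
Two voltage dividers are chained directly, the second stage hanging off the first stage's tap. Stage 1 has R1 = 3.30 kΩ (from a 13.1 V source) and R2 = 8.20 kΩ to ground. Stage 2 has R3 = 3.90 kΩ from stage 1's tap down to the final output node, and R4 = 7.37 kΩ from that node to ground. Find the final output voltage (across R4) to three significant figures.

V_out ≈ 5.05 V

Stage 2 presents R3+R4 = 11.27 kΩ as a load on stage 1's tap.
Stage 1's lower leg becomes R2‖(R3+R4) = 4.746 kΩ, so V_mid = 13.1 × 4.746/8.046 = 7.727 V.
Stage 2 is itself unloaded: V_out = V_mid × R4/(R3+R4) = 7.727 × 7.37/11.27 = 5.05 V.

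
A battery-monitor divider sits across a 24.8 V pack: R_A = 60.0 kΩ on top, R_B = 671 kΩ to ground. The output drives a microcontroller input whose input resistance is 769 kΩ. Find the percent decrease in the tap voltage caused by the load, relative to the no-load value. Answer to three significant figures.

The divider's output (Thévenin) resistance is R_A‖R_B = 55.08 kΩ.
Fractional drop under load = R_th/(R_th + R_L) = 55.08 / (55.08 + 769) = 0.06683.
So the output falls by 6.68 %.

6.68 %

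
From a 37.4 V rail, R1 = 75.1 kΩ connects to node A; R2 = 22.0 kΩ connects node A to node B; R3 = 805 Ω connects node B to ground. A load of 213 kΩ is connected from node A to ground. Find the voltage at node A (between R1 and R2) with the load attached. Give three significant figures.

V ≈ 8.05 V

Below node A the series string R2+R3 = 22800 Ω sits in parallel with the 213000 Ω load: 20600 Ω.
V_A = 37.4 × 20600/(75100 + 20600) = 8.05 V.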